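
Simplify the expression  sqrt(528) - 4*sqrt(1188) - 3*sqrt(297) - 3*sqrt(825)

-44*sqrt(33)

sqrt(528) = 4*sqrt(33); 4*sqrt(1188) = 24*sqrt(33); 3*sqrt(297) = 9*sqrt(33); 3*sqrt(825) = 15*sqrt(33)
Combine: (4 - 24 - 9 - 15)·sqrt(33) = -44*sqrt(33)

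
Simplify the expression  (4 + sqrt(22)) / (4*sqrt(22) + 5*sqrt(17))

(-88 - 16*sqrt(22) + 20*sqrt(17) + 5*sqrt(374))/73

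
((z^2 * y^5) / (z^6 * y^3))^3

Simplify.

y^6/z^12

Inside the bracket: (z^-4) * y^2
Raise to the power 3: (z^-12) * y^6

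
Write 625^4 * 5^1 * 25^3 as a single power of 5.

625^4 = 5^16; 5^1 = 5^1; 25^3 = 5^6
Combine exponents: 5^23

5^23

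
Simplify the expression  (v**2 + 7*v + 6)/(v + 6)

Factor: v**2 + 7*v + 6 = (v + 6)*(v + 1)
Cancel the common factor (v + 6).

v + 1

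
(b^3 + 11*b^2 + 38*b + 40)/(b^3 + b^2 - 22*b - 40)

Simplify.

Factor: b^3 + 11*b^2 + 38*b + 40 = (b + 4)*(b + 5)*(b + 2);  b^3 + b^2 - 22*b - 40 = (b - 5)*(b + 4)*(b + 2)
Cancel the common factors (b + 4), (b + 2).

(b + 5)/(b - 5)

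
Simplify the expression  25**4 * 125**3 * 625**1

5**21

25**4 = 5**8; 125**3 = 5**9; 625**1 = 5**4
Combine exponents: 5**21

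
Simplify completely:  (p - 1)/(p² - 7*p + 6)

1/(p - 6)

Factor: p² - 7*p + 6 = (p - 6)·(p - 1)
Cancel the common factor (p - 1).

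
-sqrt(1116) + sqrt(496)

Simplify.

-2*sqrt(31)

sqrt(1116) = 6*sqrt(31); sqrt(496) = 4*sqrt(31)
Combine: (-6 + 4)·sqrt(31) = -2*sqrt(31)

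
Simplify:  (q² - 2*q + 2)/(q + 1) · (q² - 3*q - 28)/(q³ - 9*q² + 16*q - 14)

Factor: q² - 3*q - 28 = (q + 4)·(q - 7);  q³ - 9*q² + 16*q - 14 = (q² - 2*q + 2)·(q - 7)
Cancel the common factors (q² - 2*q + 2), (q - 7).

(q + 4)/(q + 1)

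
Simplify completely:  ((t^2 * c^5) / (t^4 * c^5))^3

t^(-6)

Inside the bracket: (t^-2)
Raise to the power 3: (t^-6)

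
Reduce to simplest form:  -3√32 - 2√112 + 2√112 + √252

-12*√2 + 6*√7

3√32 = 12*√2; 2√112 = 8*√7; 2√112 = 8*√7; √252 = 6*√7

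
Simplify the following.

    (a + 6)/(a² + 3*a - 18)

1/(a - 3)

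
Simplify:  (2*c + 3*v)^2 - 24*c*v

(2*c - 3*v)^2

After expansion: 4*c^2 - 12*c*v + 9*v^2 — a perfect-square trinomial.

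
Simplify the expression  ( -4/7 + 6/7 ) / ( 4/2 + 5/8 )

16/147

Numerator: -4/7 + 6/7 = 2/7
Denominator: 4/2 + 5/8 = 21/8
Divide: (2/7) · (8/21) = 16/147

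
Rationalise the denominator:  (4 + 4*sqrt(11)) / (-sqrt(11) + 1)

Multiply numerator and denominator by 1 + sqrt(11).
Denominator becomes -10; numerator becomes 8*sqrt(11) + 48.

(-24 - 4*sqrt(11))/5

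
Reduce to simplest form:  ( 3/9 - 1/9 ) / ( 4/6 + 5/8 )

Numerator: 3/9 - 1/9 = 2/9
Denominator: 4/6 + 5/8 = 31/24
Divide: (2/9) · (24/31) = 16/93

16/93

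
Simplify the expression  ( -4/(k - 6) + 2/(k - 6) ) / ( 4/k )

Numerator: -4/(k - 6) + 2/(k - 6) = -2/(k - 6)
Denominator: 4/k = 4/k
Divide: (-2/(k - 6)) · (k/4) = -k/(2*k - 12)

-k/(2*k - 12)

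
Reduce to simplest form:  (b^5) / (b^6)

1/b

Quotient: (b^-1)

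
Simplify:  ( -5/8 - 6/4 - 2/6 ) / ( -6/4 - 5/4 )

Numerator: -5/8 - 6/4 - 2/6 = -59/24
Denominator: -6/4 - 5/4 = -11/4
Divide: (-59/24) · (-4/11) = 59/66

59/66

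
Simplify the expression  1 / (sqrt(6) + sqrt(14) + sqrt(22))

Group as (sqrt(6) + sqrt(14)) + sqrt(22); multiply by (sqrt(6) + sqrt(14)) - sqrt(22), then rationalise the remaining surd.

(-2*sqrt(462) - sqrt(22) + 7*sqrt(14) + 15*sqrt(6))/166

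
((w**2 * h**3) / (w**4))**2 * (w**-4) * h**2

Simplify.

Inside the bracket: (w**-2) * h**3
Raise to the power 2: (w**-4) * h**6
Multiply by (w**-4) * h**2: add exponents.

h**8/w**8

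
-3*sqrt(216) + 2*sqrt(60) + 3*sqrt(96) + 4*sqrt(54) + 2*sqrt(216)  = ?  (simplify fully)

4*sqrt(15) + 18*sqrt(6)

3*sqrt(216) = 18*sqrt(6); 2*sqrt(60) = 4*sqrt(15); 3*sqrt(96) = 12*sqrt(6); 4*sqrt(54) = 12*sqrt(6); 2*sqrt(216) = 12*sqrt(6)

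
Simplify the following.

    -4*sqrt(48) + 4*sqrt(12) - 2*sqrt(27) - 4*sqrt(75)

-34*sqrt(3)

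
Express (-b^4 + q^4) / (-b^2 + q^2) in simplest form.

b^2 + q^2

Factor q^4 - b^4 and cancel (-b^2 + q^2).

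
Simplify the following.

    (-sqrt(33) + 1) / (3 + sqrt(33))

(-9 + sqrt(33))/6

Multiply numerator and denominator by -sqrt(33) + 3.
Denominator becomes -24; numerator becomes -4*sqrt(33) + 36.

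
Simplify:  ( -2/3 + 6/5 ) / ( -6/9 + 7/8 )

64/25

Numerator: -2/3 + 6/5 = 8/15
Denominator: -6/9 + 7/8 = 5/24
Divide: (8/15) · (24/5) = 64/25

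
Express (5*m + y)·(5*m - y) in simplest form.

Product of conjugates: (P+Q)(P-Q) = P^2 - Q^2.

25*m² - y²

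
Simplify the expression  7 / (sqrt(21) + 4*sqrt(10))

(-7*sqrt(21) + 28*sqrt(10))/139

Multiply numerator and denominator by -4*sqrt(10) + sqrt(21).
Denominator becomes -139; numerator becomes -28*sqrt(10) + 7*sqrt(21).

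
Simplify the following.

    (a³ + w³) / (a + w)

a² - a*w + w²

Apply the sum-of-cubes factorisation and cancel (a + w).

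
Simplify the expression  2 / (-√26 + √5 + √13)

(4*√26 + 9*√13 + 17*√5 + 13*√10)/49

Group as (√5 + √13) - √26; multiply by (√5 + √13) + √26, then rationalise the remaining surd.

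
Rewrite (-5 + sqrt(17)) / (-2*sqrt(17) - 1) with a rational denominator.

Multiply numerator and denominator by -1 + 2*sqrt(17).
Denominator becomes -67; numerator becomes -11*sqrt(17) + 39.

(-39 + 11*sqrt(17))/67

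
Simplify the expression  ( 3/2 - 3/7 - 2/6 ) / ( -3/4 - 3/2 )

-62/189

Numerator: 3/2 - 3/7 - 2/6 = 31/42
Denominator: -3/4 - 3/2 = -9/4
Divide: (31/42) · (-4/9) = -62/189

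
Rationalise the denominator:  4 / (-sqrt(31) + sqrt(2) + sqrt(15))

Group as (sqrt(2) + sqrt(15)) - sqrt(31); multiply by (sqrt(2) + sqrt(15)) + sqrt(31), then rationalise the remaining surd.

(-14*sqrt(31) - 18*sqrt(15) - 44*sqrt(2) - 2*sqrt(930))/19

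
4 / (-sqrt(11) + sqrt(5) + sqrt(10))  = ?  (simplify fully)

(-2*sqrt(11) + 3*sqrt(10) + 8*sqrt(5) + 5*sqrt(22))/23

Group as (sqrt(5) + sqrt(10)) - sqrt(11); multiply by (sqrt(5) + sqrt(10)) + sqrt(11), then rationalise the remaining surd.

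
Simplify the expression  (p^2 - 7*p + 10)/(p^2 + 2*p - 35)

Factor: p^2 - 7*p + 10 = (p - 5)*(p - 2);  p^2 + 2*p - 35 = (p - 5)*(p + 7)
Cancel the common factor (p - 5).

(p - 2)/(p + 7)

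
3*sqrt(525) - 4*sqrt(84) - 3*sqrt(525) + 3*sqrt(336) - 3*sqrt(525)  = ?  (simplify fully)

3*sqrt(525) = 15*sqrt(21); 4*sqrt(84) = 8*sqrt(21); 3*sqrt(525) = 15*sqrt(21); 3*sqrt(336) = 12*sqrt(21); 3*sqrt(525) = 15*sqrt(21)
Combine: (15 - 8 - 15 + 12 - 15)·sqrt(21) = -11*sqrt(21)

-11*sqrt(21)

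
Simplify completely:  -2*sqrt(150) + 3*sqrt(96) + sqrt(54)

5*sqrt(6)

2*sqrt(150) = 10*sqrt(6); 3*sqrt(96) = 12*sqrt(6); sqrt(54) = 3*sqrt(6)
Combine: (-10 + 12 + 3)·sqrt(6) = 5*sqrt(6)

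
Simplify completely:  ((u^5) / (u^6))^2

u^(-2)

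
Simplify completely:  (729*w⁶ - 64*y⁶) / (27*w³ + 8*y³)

27*w³ - 8*y³

Difference of sixth powers: factor out (27*w³ + 8*y³).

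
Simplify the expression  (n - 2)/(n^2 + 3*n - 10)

1/(n + 5)

Factor: n^2 + 3*n - 10 = (n + 5)*(n - 2)
Cancel the common factor (n - 2).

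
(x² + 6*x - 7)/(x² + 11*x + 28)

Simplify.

Factor: x² + 6*x - 7 = (x - 1)·(x + 7);  x² + 11*x + 28 = (x + 7)·(x + 4)
Cancel the common factor (x + 7).

(x - 1)/(x + 4)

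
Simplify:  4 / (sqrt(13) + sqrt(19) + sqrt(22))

(-sqrt(5434) + 5*sqrt(22) + 8*sqrt(19) + 14*sqrt(13))/111

Group as (sqrt(13) + sqrt(22)) + sqrt(19); multiply by (sqrt(13) + sqrt(22)) - sqrt(19), then rationalise the remaining surd.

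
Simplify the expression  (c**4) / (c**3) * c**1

c**2

Quotient: c**1
Multiply by c**1: add exponents.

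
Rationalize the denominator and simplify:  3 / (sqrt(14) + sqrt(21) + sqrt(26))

Group as (sqrt(14) + sqrt(21)) + sqrt(26); multiply by (sqrt(14) + sqrt(21)) - sqrt(26), then rationalise the remaining surd.

(-28*sqrt(39) + 9*sqrt(26) + 19*sqrt(21) + 33*sqrt(14))/365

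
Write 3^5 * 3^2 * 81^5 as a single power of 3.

3^27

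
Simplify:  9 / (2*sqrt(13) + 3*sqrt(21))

(-18*sqrt(13) + 27*sqrt(21))/137

Multiply numerator and denominator by -3*sqrt(21) + 2*sqrt(13).
Denominator becomes -137; numerator becomes -27*sqrt(21) + 18*sqrt(13).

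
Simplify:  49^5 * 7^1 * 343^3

49^5 = 7^10; 7^1 = 7^1; 343^3 = 7^9
Combine exponents: 7^20

7^20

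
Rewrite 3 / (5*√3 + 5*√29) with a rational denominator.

(-3*√3 + 3*√29)/130

Multiply numerator and denominator by -5*√29 + 5*√3.
Denominator becomes -650; numerator becomes -15*√29 + 15*√3.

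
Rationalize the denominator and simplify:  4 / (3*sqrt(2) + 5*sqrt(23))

(-12*sqrt(2) + 20*sqrt(23))/557

Multiply numerator and denominator by -3*sqrt(2) + 5*sqrt(23).
Denominator becomes 557; numerator becomes -12*sqrt(2) + 20*sqrt(23).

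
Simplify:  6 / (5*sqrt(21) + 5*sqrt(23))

(-3*sqrt(21) + 3*sqrt(23))/5

Multiply numerator and denominator by -5*sqrt(23) + 5*sqrt(21).
Denominator becomes -50; numerator becomes -30*sqrt(23) + 30*sqrt(21).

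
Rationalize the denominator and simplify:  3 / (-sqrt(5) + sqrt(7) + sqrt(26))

(-36*sqrt(7) - 3*sqrt(910) + 42*sqrt(5) + 21*sqrt(26))/28

Group as (sqrt(7) + sqrt(26)) - sqrt(5); multiply by (sqrt(7) + sqrt(26)) + sqrt(5), then rationalise the remaining surd.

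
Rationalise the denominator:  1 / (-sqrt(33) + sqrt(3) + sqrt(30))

(sqrt(30) + 10*sqrt(3) + sqrt(330))/60

Group as (sqrt(3) + sqrt(30)) - sqrt(33); multiply by (sqrt(3) + sqrt(30)) + sqrt(33), then rationalise the remaining surd.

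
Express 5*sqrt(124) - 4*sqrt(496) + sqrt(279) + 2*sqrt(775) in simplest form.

7*sqrt(31)

5*sqrt(124) = 10*sqrt(31); 4*sqrt(496) = 16*sqrt(31); sqrt(279) = 3*sqrt(31); 2*sqrt(775) = 10*sqrt(31)
Combine: (10 - 16 + 3 + 10)·sqrt(31) = 7*sqrt(31)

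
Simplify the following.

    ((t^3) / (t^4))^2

t^(-2)

Inside the bracket: (t^-1)
Raise to the power 2: (t^-2)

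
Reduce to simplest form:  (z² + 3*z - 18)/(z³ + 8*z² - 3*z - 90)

Factor: z² + 3*z - 18 = (z - 3)·(z + 6);  z³ + 8*z² - 3*z - 90 = (z + 5)·(z - 3)·(z + 6)
Cancel the common factors (z + 6), (z - 3).

1/(z + 5)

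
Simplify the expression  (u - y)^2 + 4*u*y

Expand the square and combine the 4*u*y term.

(u + y)^2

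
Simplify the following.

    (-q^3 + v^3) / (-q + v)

Factor as (a-b)(a^2+ab+b^2) with a=v, b=q.

q^2 + q*v + v^2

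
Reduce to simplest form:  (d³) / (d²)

Quotient: d¹

d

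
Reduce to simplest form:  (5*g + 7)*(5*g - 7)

(5*g)^2 - (7)^2 = 25*g^2 - 49.

25*g^2 - 49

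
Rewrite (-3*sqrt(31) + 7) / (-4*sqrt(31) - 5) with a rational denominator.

(-43*sqrt(31) + 407)/471

Multiply numerator and denominator by -5 + 4*sqrt(31).
Denominator becomes -471; numerator becomes -407 + 43*sqrt(31).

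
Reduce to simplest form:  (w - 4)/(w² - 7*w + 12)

Factor: w² - 7*w + 12 = (w - 3)·(w - 4)
Cancel the common factor (w - 4).

1/(w - 3)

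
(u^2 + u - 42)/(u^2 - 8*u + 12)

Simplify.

(u + 7)/(u - 2)

Factor: u^2 + u - 42 = (u - 6)*(u + 7);  u^2 - 8*u + 12 = (u - 6)*(u - 2)
Cancel the common factor (u - 6).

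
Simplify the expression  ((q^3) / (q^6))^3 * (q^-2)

Inside the bracket: (q^-3)
Raise to the power 3: (q^-9)
Multiply by (q^-2): add exponents.

q^(-11)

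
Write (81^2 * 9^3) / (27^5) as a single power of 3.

3^(-1)

81^2 = 3^8; 9^3 = 3^6; 27^5 = 3^15
Combine exponents: 3^(-1)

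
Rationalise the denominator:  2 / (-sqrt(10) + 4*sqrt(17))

Multiply numerator and denominator by sqrt(10) + 4*sqrt(17).
Denominator becomes 262; numerator becomes 2*sqrt(10) + 8*sqrt(17).

(sqrt(10) + 4*sqrt(17))/131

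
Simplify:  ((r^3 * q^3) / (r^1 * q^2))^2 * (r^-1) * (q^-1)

Inside the bracket: r^2 * q^1
Raise to the power 2: r^4 * q^2
Multiply by (r^-1) * (q^-1): add exponents.

q*r^3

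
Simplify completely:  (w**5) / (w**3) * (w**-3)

1/w

Quotient: w**2
Multiply by (w**-3): add exponents.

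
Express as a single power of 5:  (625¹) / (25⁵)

625¹ = 5^4; 25⁵ = 5^10
Combine exponents: 5^(-6)

5^(-6)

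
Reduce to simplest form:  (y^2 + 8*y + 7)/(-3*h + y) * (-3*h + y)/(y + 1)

Factor: y^2 + 8*y + 7 = (y + 1)*(y + 7)
Cancel the common factors (-3*h + y), (y + 1).

y + 7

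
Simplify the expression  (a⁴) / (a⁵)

1/a

Quotient: (a^-1)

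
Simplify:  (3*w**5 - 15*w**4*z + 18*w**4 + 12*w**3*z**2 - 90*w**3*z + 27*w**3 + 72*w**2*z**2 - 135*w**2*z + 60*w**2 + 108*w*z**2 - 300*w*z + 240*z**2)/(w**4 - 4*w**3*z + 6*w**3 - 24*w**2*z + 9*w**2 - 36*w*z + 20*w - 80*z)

Factor: 3*w**5 - 15*w**4*z + 18*w**4 + 12*w**3*z**2 - 90*w**3*z + 27*w**3 + 72*w**2*z**2 - 135*w**2*z + 60*w**2 + 108*w*z**2 - 300*w*z + 240*z**2 = 3*(w + 5)*(w - z)*(w - 4*z)*(w**2 + w + 4);  w**4 - 4*w**3*z + 6*w**3 - 24*w**2*z + 9*w**2 - 36*w*z + 20*w - 80*z = (w + 5)*(w - 4*z)*(w**2 + w + 4)
Cancel the common factors (w**2 + w + 4), (w + 5), (w - 4*z).

3*w - 3*z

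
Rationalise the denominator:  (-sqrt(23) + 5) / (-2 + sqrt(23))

(-13 + 3*sqrt(23))/19

Multiply numerator and denominator by -sqrt(23) - 2.
Denominator becomes -19; numerator becomes -3*sqrt(23) + 13.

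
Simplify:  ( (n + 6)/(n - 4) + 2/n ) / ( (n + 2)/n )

(n^2 + 8*n - 8)/(n^2 - 2*n - 8)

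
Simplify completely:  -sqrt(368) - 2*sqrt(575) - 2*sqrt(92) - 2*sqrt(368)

-26*sqrt(23)

sqrt(368) = 4*sqrt(23); 2*sqrt(575) = 10*sqrt(23); 2*sqrt(92) = 4*sqrt(23); 2*sqrt(368) = 8*sqrt(23)
Combine: (-4 - 10 - 4 - 8)·sqrt(23) = -26*sqrt(23)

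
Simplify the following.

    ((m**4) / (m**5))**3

Inside the bracket: (m**-1)
Raise to the power 3: (m**-3)

m**(-3)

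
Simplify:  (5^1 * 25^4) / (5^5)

5^1 = 5^1; 25^4 = 5^8; 5^5 = 5^5
Combine exponents: 5^4

5^4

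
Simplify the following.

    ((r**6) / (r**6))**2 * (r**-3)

r**(-3)

Inside the bracket: 1
Raise to the power 2: 1
Multiply by (r**-3): add exponents.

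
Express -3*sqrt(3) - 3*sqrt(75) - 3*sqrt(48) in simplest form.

3*sqrt(3) = 3*sqrt(3); 3*sqrt(75) = 15*sqrt(3); 3*sqrt(48) = 12*sqrt(3)
Combine: (-3 - 15 - 12)·sqrt(3) = -30*sqrt(3)

-30*sqrt(3)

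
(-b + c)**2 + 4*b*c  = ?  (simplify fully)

(b + c)**2

Expanding gives b**2 + 2*b*c + c**2, a perfect square.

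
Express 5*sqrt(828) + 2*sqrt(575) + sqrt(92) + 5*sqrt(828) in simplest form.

72*sqrt(23)

5*sqrt(828) = 30*sqrt(23); 2*sqrt(575) = 10*sqrt(23); sqrt(92) = 2*sqrt(23); 5*sqrt(828) = 30*sqrt(23)
Combine: (30 + 10 + 2 + 30)·sqrt(23) = 72*sqrt(23)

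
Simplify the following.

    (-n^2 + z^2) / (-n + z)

-n^2 + z^2 factors as (-n + z)*(n + z).

n + z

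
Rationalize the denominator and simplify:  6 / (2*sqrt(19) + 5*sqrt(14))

Multiply numerator and denominator by -2*sqrt(19) + 5*sqrt(14).
Denominator becomes 274; numerator becomes -12*sqrt(19) + 30*sqrt(14).

(-6*sqrt(19) + 15*sqrt(14))/137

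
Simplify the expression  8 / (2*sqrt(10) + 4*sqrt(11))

(-2*sqrt(10) + 4*sqrt(11))/17

Multiply numerator and denominator by -2*sqrt(10) + 4*sqrt(11).
Denominator becomes 136; numerator becomes -16*sqrt(10) + 32*sqrt(11).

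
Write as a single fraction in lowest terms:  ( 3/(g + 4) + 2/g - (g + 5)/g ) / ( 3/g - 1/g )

Numerator: 3/(g + 4) + 2/g - (g + 5)/g = (-g**2 - 4*g - 12)/(g**2 + 4*g)
Denominator: 3/g - 1/g = 2/g
Divide: ((-g**2 - 4*g - 12)/(g**2 + 4*g)) · (g/2) = (-g**2 - 4*g - 12)/(2*g + 8)

(-g**2 - 4*g - 12)/(2*g + 8)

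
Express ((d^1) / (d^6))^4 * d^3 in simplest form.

Inside the bracket: (d^-5)
Raise to the power 4: (d^-20)
Multiply by d^3: add exponents.

d^(-17)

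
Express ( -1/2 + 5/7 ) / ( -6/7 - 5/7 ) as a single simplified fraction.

-3/22

Numerator: -1/2 + 5/7 = 3/14
Denominator: -6/7 - 5/7 = -11/7
Divide: (3/14) · (-7/11) = -3/22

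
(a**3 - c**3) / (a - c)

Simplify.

a**2 + a*c + c**2

Factor as (a-b)(a**2+ab+b**2) with a=a, b=c.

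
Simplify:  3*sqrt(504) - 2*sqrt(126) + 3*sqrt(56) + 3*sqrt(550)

3*sqrt(504) = 18*sqrt(14); 2*sqrt(126) = 6*sqrt(14); 3*sqrt(56) = 6*sqrt(14); 3*sqrt(550) = 15*sqrt(22)

18*sqrt(14) + 15*sqrt(22)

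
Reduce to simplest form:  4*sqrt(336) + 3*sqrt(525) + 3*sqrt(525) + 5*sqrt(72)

4*sqrt(336) = 16*sqrt(21); 3*sqrt(525) = 15*sqrt(21); 3*sqrt(525) = 15*sqrt(21); 5*sqrt(72) = 30*sqrt(2)

30*sqrt(2) + 46*sqrt(21)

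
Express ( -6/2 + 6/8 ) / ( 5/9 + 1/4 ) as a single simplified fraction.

-81/29

Numerator: -6/2 + 6/8 = -9/4
Denominator: 5/9 + 1/4 = 29/36
Divide: (-9/4) · (36/29) = -81/29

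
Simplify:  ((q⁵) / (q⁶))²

q^(-2)

Inside the bracket: (q^-1)
Raise to the power 2: (q^-2)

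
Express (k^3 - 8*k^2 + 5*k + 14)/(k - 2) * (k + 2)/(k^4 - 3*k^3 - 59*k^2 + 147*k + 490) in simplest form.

(k + 1)/(k^2 + 2*k - 35)

Factor: k^3 - 8*k^2 + 5*k + 14 = (k - 2)*(k - 7)*(k + 1);  k^4 - 3*k^3 - 59*k^2 + 147*k + 490 = (k + 2)*(k - 7)*(k - 5)*(k + 7)
Cancel the common factors (k + 2), (k - 2), (k - 7).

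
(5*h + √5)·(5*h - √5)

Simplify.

(5*h)^2 - (√5)^2 = 25*h² - 5.

25*h² - 5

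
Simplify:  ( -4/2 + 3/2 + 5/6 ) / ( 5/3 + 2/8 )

4/23

Numerator: -4/2 + 3/2 + 5/6 = 1/3
Denominator: 5/3 + 2/8 = 23/12
Divide: (1/3) · (12/23) = 4/23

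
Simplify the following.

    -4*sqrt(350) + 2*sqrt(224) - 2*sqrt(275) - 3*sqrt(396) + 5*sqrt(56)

4*sqrt(350) = 20*sqrt(14); 2*sqrt(224) = 8*sqrt(14); 2*sqrt(275) = 10*sqrt(11); 3*sqrt(396) = 18*sqrt(11); 5*sqrt(56) = 10*sqrt(14)

-28*sqrt(11) - 2*sqrt(14)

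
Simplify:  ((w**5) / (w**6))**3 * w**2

1/w

Inside the bracket: (w**-1)
Raise to the power 3: (w**-3)
Multiply by w**2: add exponents.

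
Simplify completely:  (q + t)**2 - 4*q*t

Expand the square and combine the 4*q*t term.

(q - t)**2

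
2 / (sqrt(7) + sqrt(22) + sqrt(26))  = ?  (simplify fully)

(-8*sqrt(1001) + 6*sqrt(26) + 22*sqrt(22) + 82*sqrt(7))/607

Group as (sqrt(7) + sqrt(26)) + sqrt(22); multiply by (sqrt(7) + sqrt(26)) - sqrt(22), then rationalise the remaining surd.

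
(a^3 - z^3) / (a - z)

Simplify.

a^2 + a*z + z^2

a^3 - z^3 = (a - z)(a^2 + a*z + z^2).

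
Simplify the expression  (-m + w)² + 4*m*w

Expanding gives m² + 2*m*w + w², a perfect square.

(m + w)²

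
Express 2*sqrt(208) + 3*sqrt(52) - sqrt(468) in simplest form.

2*sqrt(208) = 8*sqrt(13); 3*sqrt(52) = 6*sqrt(13); sqrt(468) = 6*sqrt(13)
Combine: (8 + 6 - 6)·sqrt(13) = 8*sqrt(13)

8*sqrt(13)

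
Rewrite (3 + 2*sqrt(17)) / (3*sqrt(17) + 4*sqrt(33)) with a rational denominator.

Multiply numerator and denominator by -4*sqrt(33) + 3*sqrt(17).
Denominator becomes -375; numerator becomes -8*sqrt(561) - 12*sqrt(33) + 9*sqrt(17) + 102.

(-102 - 9*sqrt(17) + 12*sqrt(33) + 8*sqrt(561))/375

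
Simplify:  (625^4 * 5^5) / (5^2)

625^4 = 5^16; 5^5 = 5^5; 5^2 = 5^2
Combine exponents: 5^19

5^19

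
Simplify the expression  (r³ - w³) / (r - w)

Factor as (a-b)(a^2+ab+b^2) with a=r, b=w.

r² + r*w + w²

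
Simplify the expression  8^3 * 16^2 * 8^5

2^32

8^3 = 2^9; 16^2 = 2^8; 8^5 = 2^15
Combine exponents: 2^32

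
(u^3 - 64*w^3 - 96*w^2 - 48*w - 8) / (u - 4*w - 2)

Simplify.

u^2 + 4*u*w + 2*u + 16*w^2 + 16*w + 4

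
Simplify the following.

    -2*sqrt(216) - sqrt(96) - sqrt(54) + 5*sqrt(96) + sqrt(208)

sqrt(6) + 4*sqrt(13)

2*sqrt(216) = 12*sqrt(6); sqrt(96) = 4*sqrt(6); sqrt(54) = 3*sqrt(6); 5*sqrt(96) = 20*sqrt(6); sqrt(208) = 4*sqrt(13)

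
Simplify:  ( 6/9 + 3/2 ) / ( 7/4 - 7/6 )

26/7

Numerator: 6/9 + 3/2 = 13/6
Denominator: 7/4 - 7/6 = 7/12
Divide: (13/6) · (12/7) = 26/7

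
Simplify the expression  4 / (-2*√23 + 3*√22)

(4*√23 + 6*√22)/53

Multiply numerator and denominator by 2*√23 + 3*√22.
Denominator becomes 106; numerator becomes 8*√23 + 12*√22.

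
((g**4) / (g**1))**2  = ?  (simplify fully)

Inside the bracket: g**3
Raise to the power 2: g**6

g**6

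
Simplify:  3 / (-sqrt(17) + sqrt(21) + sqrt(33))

(-111*sqrt(17) + 15*sqrt(33) + 87*sqrt(21) + 18*sqrt(1309))/1403

Group as (sqrt(21) + sqrt(33)) - sqrt(17); multiply by (sqrt(21) + sqrt(33)) + sqrt(17), then rationalise the remaining surd.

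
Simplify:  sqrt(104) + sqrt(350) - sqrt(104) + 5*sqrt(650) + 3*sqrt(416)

sqrt(104) = 2*sqrt(26); sqrt(350) = 5*sqrt(14); sqrt(104) = 2*sqrt(26); 5*sqrt(650) = 25*sqrt(26); 3*sqrt(416) = 12*sqrt(26)

5*sqrt(14) + 37*sqrt(26)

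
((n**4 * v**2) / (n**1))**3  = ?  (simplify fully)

n**9*v**6

Inside the bracket: n**3 * v**2
Raise to the power 3: n**9 * v**6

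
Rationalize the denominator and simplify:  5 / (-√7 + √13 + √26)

Group as (√13 + √26) - √7; multiply by (√13 + √26) + √7, then rationalise the remaining surd.

(-80*√7 - 15*√26 + 50*√13 + 65*√14)/164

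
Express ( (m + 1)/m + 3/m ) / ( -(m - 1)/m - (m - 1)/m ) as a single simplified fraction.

Numerator: (m + 1)/m + 3/m = (m + 4)/m
Denominator: -(m - 1)/m - (m - 1)/m = (-2*m + 2)/m
Divide: ((m + 4)/m) · (m/(-2*m + 2)) = (-m - 4)/(2*m - 2)

(-m - 4)/(2*m - 2)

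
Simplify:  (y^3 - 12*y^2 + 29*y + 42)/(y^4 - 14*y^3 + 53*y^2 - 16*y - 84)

Factor: y^3 - 12*y^2 + 29*y + 42 = (y - 6)*(y - 7)*(y + 1);  y^4 - 14*y^3 + 53*y^2 - 16*y - 84 = (y - 7)*(y - 6)*(y - 2)*(y + 1)
Cancel the common factors (y - 7), (y - 6), (y + 1).

1/(y - 2)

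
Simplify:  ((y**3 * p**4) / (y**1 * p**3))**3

Inside the bracket: y**2 * p**1
Raise to the power 3: y**6 * p**3

p**3*y**6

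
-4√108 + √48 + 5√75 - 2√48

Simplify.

4√108 = 24*√3; √48 = 4*√3; 5√75 = 25*√3; 2√48 = 8*√3
Combine: (-24 + 4 + 25 - 8)·√3 = -3*√3

-3*√3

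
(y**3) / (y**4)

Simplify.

1/y

Quotient: (y**-1)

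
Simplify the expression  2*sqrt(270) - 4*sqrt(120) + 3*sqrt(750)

13*sqrt(30)

2*sqrt(270) = 6*sqrt(30); 4*sqrt(120) = 8*sqrt(30); 3*sqrt(750) = 15*sqrt(30)
Combine: (6 - 8 + 15)·sqrt(30) = 13*sqrt(30)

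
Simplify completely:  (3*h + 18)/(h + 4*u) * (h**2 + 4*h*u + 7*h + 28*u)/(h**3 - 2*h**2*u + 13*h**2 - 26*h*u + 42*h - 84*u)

Factor: 3*h + 18 = 3*(h + 6);  h**2 + 4*h*u + 7*h + 28*u = (h + 4*u)*(h + 7);  h**3 - 2*h**2*u + 13*h**2 - 26*h*u + 42*h - 84*u = (h - 2*u)*(h + 7)*(h + 6)
Cancel the common factors (h + 6), (h + 4*u), (h + 7).

-3/(-h + 2*u)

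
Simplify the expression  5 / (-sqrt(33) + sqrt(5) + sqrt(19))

Group as (sqrt(5) + sqrt(19)) - sqrt(33); multiply by (sqrt(5) + sqrt(19)) + sqrt(33), then rationalise the remaining surd.

(45*sqrt(33) + 95*sqrt(19) + 235*sqrt(5) + 10*sqrt(3135))/299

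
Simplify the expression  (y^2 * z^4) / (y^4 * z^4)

Quotient: (y^-2)

y^(-2)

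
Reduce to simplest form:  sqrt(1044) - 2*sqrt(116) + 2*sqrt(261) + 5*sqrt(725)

33*sqrt(29)

sqrt(1044) = 6*sqrt(29); 2*sqrt(116) = 4*sqrt(29); 2*sqrt(261) = 6*sqrt(29); 5*sqrt(725) = 25*sqrt(29)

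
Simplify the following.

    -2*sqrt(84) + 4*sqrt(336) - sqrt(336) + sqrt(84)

10*sqrt(21)

2*sqrt(84) = 4*sqrt(21); 4*sqrt(336) = 16*sqrt(21); sqrt(336) = 4*sqrt(21); sqrt(84) = 2*sqrt(21)
Combine: (-4 + 16 - 4 + 2)·sqrt(21) = 10*sqrt(21)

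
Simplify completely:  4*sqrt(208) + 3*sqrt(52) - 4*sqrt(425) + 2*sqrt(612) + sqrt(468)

-8*sqrt(17) + 28*sqrt(13)

4*sqrt(208) = 16*sqrt(13); 3*sqrt(52) = 6*sqrt(13); 4*sqrt(425) = 20*sqrt(17); 2*sqrt(612) = 12*sqrt(17); sqrt(468) = 6*sqrt(13)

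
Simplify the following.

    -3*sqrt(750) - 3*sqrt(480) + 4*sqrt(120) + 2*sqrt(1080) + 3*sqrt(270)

2*sqrt(30)

3*sqrt(750) = 15*sqrt(30); 3*sqrt(480) = 12*sqrt(30); 4*sqrt(120) = 8*sqrt(30); 2*sqrt(1080) = 12*sqrt(30); 3*sqrt(270) = 9*sqrt(30)
Combine: (-15 - 12 + 8 + 12 + 9)·sqrt(30) = 2*sqrt(30)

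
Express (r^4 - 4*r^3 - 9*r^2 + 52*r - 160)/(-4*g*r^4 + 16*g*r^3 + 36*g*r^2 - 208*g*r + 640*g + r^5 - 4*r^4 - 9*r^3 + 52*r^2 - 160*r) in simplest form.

Factor: r^4 - 4*r^3 - 9*r^2 + 52*r - 160 = (r^2 - 3*r + 8)*(r + 4)*(r - 5);  -4*g*r^4 + 16*g*r^3 + 36*g*r^2 - 208*g*r + 640*g + r^5 - 4*r^4 - 9*r^3 + 52*r^2 - 160*r = (r + 4)*(r^2 - 3*r + 8)*(-4*g + r)*(r - 5)
Cancel the common factors (r^2 - 3*r + 8), (r + 4), (r - 5).

1/(-4*g + r)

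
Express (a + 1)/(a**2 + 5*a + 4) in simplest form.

1/(a + 4)

Factor: a**2 + 5*a + 4 = (a + 4)*(a + 1)
Cancel the common factor (a + 1).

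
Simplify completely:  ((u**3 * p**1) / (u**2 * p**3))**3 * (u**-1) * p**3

Inside the bracket: u**1 * (p**-2)
Raise to the power 3: u**3 * (p**-6)
Multiply by (u**-1) * p**3: add exponents.

u**2/p**3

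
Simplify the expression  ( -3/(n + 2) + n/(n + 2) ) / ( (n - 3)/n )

n/(n + 2)

Numerator: -3/(n + 2) + n/(n + 2) = (n - 3)/(n + 2)
Denominator: (n - 3)/n = (n - 3)/n
Divide: ((n - 3)/(n + 2)) · (n/(n - 3)) = n/(n + 2)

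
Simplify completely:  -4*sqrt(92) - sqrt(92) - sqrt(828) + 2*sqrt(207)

4*sqrt(92) = 8*sqrt(23); sqrt(92) = 2*sqrt(23); sqrt(828) = 6*sqrt(23); 2*sqrt(207) = 6*sqrt(23)
Combine: (-8 - 2 - 6 + 6)·sqrt(23) = -10*sqrt(23)

-10*sqrt(23)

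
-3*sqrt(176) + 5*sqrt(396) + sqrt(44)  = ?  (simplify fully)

3*sqrt(176) = 12*sqrt(11); 5*sqrt(396) = 30*sqrt(11); sqrt(44) = 2*sqrt(11)
Combine: (-12 + 30 + 2)·sqrt(11) = 20*sqrt(11)

20*sqrt(11)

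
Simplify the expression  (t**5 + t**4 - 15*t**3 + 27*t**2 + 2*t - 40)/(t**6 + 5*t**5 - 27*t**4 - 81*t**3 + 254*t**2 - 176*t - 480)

Factor: t**5 + t**4 - 15*t**3 + 27*t**2 + 2*t - 40 = (t**2 - 3*t + 4)*(t + 1)*(t - 2)*(t + 5);  t**6 + 5*t**5 - 27*t**4 - 81*t**3 + 254*t**2 - 176*t - 480 = (t + 6)*(t + 1)*(t**2 - 3*t + 4)*(t + 5)*(t - 4)
Cancel the common factors (t**2 - 3*t + 4), (t + 1), (t + 5).

(t - 2)/(t**2 + 2*t - 24)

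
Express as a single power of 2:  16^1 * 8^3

16^1 = 2^4; 8^3 = 2^9
Combine exponents: 2^13

2^13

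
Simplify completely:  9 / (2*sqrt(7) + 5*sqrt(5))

(-18*sqrt(7) + 45*sqrt(5))/97

Multiply numerator and denominator by -2*sqrt(7) + 5*sqrt(5).
Denominator becomes 97; numerator becomes -18*sqrt(7) + 45*sqrt(5).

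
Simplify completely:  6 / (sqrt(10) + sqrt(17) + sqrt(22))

(-24*sqrt(935) + 30*sqrt(22) + 90*sqrt(17) + 174*sqrt(10))/655

Group as (sqrt(10) + sqrt(22)) + sqrt(17); multiply by (sqrt(10) + sqrt(22)) - sqrt(17), then rationalise the remaining surd.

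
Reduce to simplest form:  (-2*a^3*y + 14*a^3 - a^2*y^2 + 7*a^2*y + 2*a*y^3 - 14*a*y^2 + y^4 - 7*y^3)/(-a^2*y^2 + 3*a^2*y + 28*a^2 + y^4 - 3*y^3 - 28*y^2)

(2*a + y)/(y + 4)

Factor: -2*a^3*y + 14*a^3 - a^2*y^2 + 7*a^2*y + 2*a*y^3 - 14*a*y^2 + y^4 - 7*y^3 = (-a + y)*(y - 7)*(a + y)*(2*a + y);  -a^2*y^2 + 3*a^2*y + 28*a^2 + y^4 - 3*y^3 - 28*y^2 = (a + y)*(y - 7)*(y + 4)*(-a + y)
Cancel the common factors (-a + y), (a + y), (y - 7).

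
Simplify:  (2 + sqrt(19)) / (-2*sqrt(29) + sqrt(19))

Multiply numerator and denominator by sqrt(19) + 2*sqrt(29).
Denominator becomes -97; numerator becomes 2*sqrt(19) + 19 + 4*sqrt(29) + 2*sqrt(551).

(-2*sqrt(551) - 4*sqrt(29) - 19 - 2*sqrt(19))/97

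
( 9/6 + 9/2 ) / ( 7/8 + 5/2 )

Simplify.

16/9

Numerator: 9/6 + 9/2 = 6
Denominator: 7/8 + 5/2 = 27/8
Divide: (6) · (8/27) = 16/9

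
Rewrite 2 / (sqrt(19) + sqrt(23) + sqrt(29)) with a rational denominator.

Group as (sqrt(19) + sqrt(23)) + sqrt(29); multiply by (sqrt(19) + sqrt(23)) - sqrt(29), then rationalise the remaining surd.

(-4*sqrt(12673) + 26*sqrt(29) + 50*sqrt(23) + 66*sqrt(19))/1579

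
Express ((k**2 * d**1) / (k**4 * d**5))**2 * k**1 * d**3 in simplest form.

Inside the bracket: (k**-2) * (d**-4)
Raise to the power 2: (k**-4) * (d**-8)
Multiply by k**1 * d**3: add exponents.

1/(d**5*k**3)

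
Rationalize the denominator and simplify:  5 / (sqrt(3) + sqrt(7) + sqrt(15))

(-30*sqrt(35) - 25*sqrt(15) + 55*sqrt(7) + 95*sqrt(3))/59

Group as (sqrt(7) + sqrt(15)) + sqrt(3); multiply by (sqrt(7) + sqrt(15)) - sqrt(3), then rationalise the remaining surd.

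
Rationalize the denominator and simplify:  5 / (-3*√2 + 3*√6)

(5*√2 + 5*√6)/12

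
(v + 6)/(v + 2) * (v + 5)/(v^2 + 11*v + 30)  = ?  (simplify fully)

Factor: v^2 + 11*v + 30 = (v + 5)*(v + 6)
Cancel the common factors (v + 5), (v + 6).

1/(v + 2)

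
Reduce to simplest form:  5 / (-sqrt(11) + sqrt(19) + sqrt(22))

Group as (sqrt(19) + sqrt(22)) - sqrt(11); multiply by (sqrt(19) + sqrt(22)) + sqrt(11), then rationalise the remaining surd.

(-75*sqrt(11) + 20*sqrt(22) + 35*sqrt(19) + 55*sqrt(38))/386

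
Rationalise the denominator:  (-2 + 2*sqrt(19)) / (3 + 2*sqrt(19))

(-10*sqrt(19) + 82)/67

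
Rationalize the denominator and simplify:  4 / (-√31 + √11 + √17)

Group as (√11 + √17) - √31; multiply by (√11 + √17) + √31, then rationalise the remaining surd.

(12*√31 + 100*√17 + 148*√11 + 8*√5797)/739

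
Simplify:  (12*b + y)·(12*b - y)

144*b² - y²

(12*b)^2 - (y)^2 = 144*b² - y².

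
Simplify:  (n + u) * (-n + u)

(u+n)(u-n) = -n^2 + u^2.

-n^2 + u^2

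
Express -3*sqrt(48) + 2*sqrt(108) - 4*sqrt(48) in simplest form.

-16*sqrt(3)

3*sqrt(48) = 12*sqrt(3); 2*sqrt(108) = 12*sqrt(3); 4*sqrt(48) = 16*sqrt(3)
Combine: (-12 + 12 - 16)·sqrt(3) = -16*sqrt(3)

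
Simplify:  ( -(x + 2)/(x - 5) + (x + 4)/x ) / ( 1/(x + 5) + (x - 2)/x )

(-3*x^2 - 35*x - 100)/(x^3 - x^2 - 30*x + 50)

Numerator: -(x + 2)/(x - 5) + (x + 4)/x = (-3*x - 20)/(x^2 - 5*x)
Denominator: 1/(x + 5) + (x - 2)/x = (x^2 + 4*x - 10)/(x^2 + 5*x)
Divide: ((-3*x - 20)/(x^2 - 5*x)) · ((x^2 + 5*x)/(x^2 + 4*x - 10)) = (-3*x^2 - 35*x - 100)/(x^3 - x^2 - 30*x + 50)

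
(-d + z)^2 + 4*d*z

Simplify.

After expansion: d^2 + 2*d*z + z^2 — a perfect-square trinomial.

(d + z)^2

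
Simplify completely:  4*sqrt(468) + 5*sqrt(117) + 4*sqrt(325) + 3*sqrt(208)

4*sqrt(468) = 24*sqrt(13); 5*sqrt(117) = 15*sqrt(13); 4*sqrt(325) = 20*sqrt(13); 3*sqrt(208) = 12*sqrt(13)
Combine: (24 + 15 + 20 + 12)·sqrt(13) = 71*sqrt(13)

71*sqrt(13)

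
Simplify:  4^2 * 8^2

2^10

4^2 = 2^4; 8^2 = 2^6
Combine exponents: 2^10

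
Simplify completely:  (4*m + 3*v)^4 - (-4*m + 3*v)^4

Write as f((3*v),(4*m)) - f((3*v),-(4*m)) and expand.

1536*m^3*v + 864*m*v^3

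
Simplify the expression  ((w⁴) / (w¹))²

Inside the bracket: w³
Raise to the power 2: w⁶

w⁶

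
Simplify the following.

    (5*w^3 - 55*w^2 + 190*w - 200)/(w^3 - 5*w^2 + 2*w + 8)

(5*w - 25)/(w + 1)

Factor: 5*w^3 - 55*w^2 + 190*w - 200 = 5*(w - 5)*(w - 4)*(w - 2);  w^3 - 5*w^2 + 2*w + 8 = (w - 4)*(w - 2)*(w + 1)
Cancel the common factors (w - 4), (w - 2).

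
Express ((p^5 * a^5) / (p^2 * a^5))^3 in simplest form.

Inside the bracket: p^3
Raise to the power 3: p^9

p^9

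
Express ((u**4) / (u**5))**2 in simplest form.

u**(-2)

Inside the bracket: (u**-1)
Raise to the power 2: (u**-2)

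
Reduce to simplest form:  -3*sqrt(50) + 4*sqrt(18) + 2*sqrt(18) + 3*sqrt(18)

3*sqrt(50) = 15*sqrt(2); 4*sqrt(18) = 12*sqrt(2); 2*sqrt(18) = 6*sqrt(2); 3*sqrt(18) = 9*sqrt(2)
Combine: (-15 + 12 + 6 + 9)·sqrt(2) = 12*sqrt(2)

12*sqrt(2)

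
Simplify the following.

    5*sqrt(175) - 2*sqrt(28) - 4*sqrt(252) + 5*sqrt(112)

17*sqrt(7)

5*sqrt(175) = 25*sqrt(7); 2*sqrt(28) = 4*sqrt(7); 4*sqrt(252) = 24*sqrt(7); 5*sqrt(112) = 20*sqrt(7)
Combine: (25 - 4 - 24 + 20)·sqrt(7) = 17*sqrt(7)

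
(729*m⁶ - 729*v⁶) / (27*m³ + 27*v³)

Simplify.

Factor (3*m)^6 - (3*v)^6 and cancel (27*m³ + 27*v³).

27*m³ - 27*v³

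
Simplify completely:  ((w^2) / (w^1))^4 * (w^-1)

Inside the bracket: w^1
Raise to the power 4: w^4
Multiply by (w^-1): add exponents.

w^3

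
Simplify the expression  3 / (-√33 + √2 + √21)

Group as (√2 + √21) - √33; multiply by (√2 + √21) + √33, then rationalise the remaining surd.

(15*√33 + 21*√21 + 78*√2 + 9*√154)/34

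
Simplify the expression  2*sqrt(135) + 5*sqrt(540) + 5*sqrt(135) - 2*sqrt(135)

2*sqrt(135) = 6*sqrt(15); 5*sqrt(540) = 30*sqrt(15); 5*sqrt(135) = 15*sqrt(15); 2*sqrt(135) = 6*sqrt(15)
Combine: (6 + 30 + 15 - 6)·sqrt(15) = 45*sqrt(15)

45*sqrt(15)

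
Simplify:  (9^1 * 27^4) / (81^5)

3^(-6)

9^1 = 3^2; 27^4 = 3^12; 81^5 = 3^20
Combine exponents: 3^(-6)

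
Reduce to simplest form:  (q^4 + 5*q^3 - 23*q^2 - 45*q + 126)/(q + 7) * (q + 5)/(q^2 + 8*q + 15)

q^2 - 5*q + 6

Factor: q^4 + 5*q^3 - 23*q^2 - 45*q + 126 = (q - 3)*(q + 3)*(q - 2)*(q + 7);  q^2 + 8*q + 15 = (q + 5)*(q + 3)
Cancel the common factors (q + 7), (q + 3), (q + 5).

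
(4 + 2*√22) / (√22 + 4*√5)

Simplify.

Multiply numerator and denominator by -4*√5 + √22.
Denominator becomes -58; numerator becomes -8*√110 - 16*√5 + 4*√22 + 44.

(-22 - 2*√22 + 8*√5 + 4*√110)/29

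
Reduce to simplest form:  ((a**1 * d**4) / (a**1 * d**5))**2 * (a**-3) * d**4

d**2/a**3

Inside the bracket: (d**-1)
Raise to the power 2: (d**-2)
Multiply by (a**-3) * d**4: add exponents.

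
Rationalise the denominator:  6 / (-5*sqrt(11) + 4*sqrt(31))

Multiply numerator and denominator by 5*sqrt(11) + 4*sqrt(31).
Denominator becomes 221; numerator becomes 30*sqrt(11) + 24*sqrt(31).

(30*sqrt(11) + 24*sqrt(31))/221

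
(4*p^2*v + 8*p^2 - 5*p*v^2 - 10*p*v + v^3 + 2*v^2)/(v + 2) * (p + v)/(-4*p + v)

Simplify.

Factor: 4*p^2*v + 8*p^2 - 5*p*v^2 - 10*p*v + v^3 + 2*v^2 = (-p + v)*(v + 2)*(-4*p + v)
Cancel the common factors (-4*p + v), (v + 2).

-p^2 + v^2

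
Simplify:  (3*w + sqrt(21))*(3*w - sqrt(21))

9*w**2 - 21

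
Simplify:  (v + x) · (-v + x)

Pair the conjugate factors: (x+v)(x-v) = -v² + x².

-v² + x²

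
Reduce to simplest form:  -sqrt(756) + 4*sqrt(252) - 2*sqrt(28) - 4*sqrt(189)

-18*sqrt(21) + 20*sqrt(7)

sqrt(756) = 6*sqrt(21); 4*sqrt(252) = 24*sqrt(7); 2*sqrt(28) = 4*sqrt(7); 4*sqrt(189) = 12*sqrt(21)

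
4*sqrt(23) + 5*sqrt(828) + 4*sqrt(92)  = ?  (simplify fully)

42*sqrt(23)

4*sqrt(23) = 4*sqrt(23); 5*sqrt(828) = 30*sqrt(23); 4*sqrt(92) = 8*sqrt(23)
Combine: (4 + 30 + 8)·sqrt(23) = 42*sqrt(23)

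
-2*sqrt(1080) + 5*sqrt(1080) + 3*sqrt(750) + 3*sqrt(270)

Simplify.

42*sqrt(30)

2*sqrt(1080) = 12*sqrt(30); 5*sqrt(1080) = 30*sqrt(30); 3*sqrt(750) = 15*sqrt(30); 3*sqrt(270) = 9*sqrt(30)
Combine: (-12 + 30 + 15 + 9)·sqrt(30) = 42*sqrt(30)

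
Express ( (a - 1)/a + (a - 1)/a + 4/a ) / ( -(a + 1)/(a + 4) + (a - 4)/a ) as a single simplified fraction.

(-2*a**2 - 10*a - 8)/(a + 16)

Numerator: (a - 1)/a + (a - 1)/a + 4/a = (2*a + 2)/a
Denominator: -(a + 1)/(a + 4) + (a - 4)/a = (-a - 16)/(a**2 + 4*a)
Divide: ((2*a + 2)/a) · ((a**2 + 4*a)/(-a - 16)) = (-2*a**2 - 10*a - 8)/(a + 16)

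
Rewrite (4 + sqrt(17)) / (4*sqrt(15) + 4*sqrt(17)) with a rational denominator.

(-sqrt(255) - 4*sqrt(15) + 4*sqrt(17) + 17)/8

Multiply numerator and denominator by -4*sqrt(15) + 4*sqrt(17).
Denominator becomes 32; numerator becomes -4*sqrt(255) - 16*sqrt(15) + 16*sqrt(17) + 68.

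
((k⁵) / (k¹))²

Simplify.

k⁸

Inside the bracket: k⁴
Raise to the power 2: k⁸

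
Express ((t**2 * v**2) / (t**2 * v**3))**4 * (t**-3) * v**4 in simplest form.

Inside the bracket: (v**-1)
Raise to the power 4: (v**-4)
Multiply by (t**-3) * v**4: add exponents.

t**(-3)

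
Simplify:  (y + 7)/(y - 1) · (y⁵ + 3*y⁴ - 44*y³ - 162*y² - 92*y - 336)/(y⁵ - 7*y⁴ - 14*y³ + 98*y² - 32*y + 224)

(y² + 13*y + 42)/(y² - 5*y + 4)

Factor: y⁵ + 3*y⁴ - 44*y³ - 162*y² - 92*y - 336 = (y + 4)·(y² + 2)·(y - 7)·(y + 6);  y⁵ - 7*y⁴ - 14*y³ + 98*y² - 32*y + 224 = (y + 4)·(y - 4)·(y² + 2)·(y - 7)
Cancel the common factors (y² + 2), (y + 4), (y - 7).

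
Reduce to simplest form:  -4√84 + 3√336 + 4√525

4√84 = 8*√21; 3√336 = 12*√21; 4√525 = 20*√21
Combine: (-8 + 12 + 20)·√21 = 24*√21

24*√21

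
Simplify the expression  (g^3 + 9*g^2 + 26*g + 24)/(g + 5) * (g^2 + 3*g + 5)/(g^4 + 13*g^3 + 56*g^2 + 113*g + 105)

Factor: g^3 + 9*g^2 + 26*g + 24 = (g + 4)*(g + 2)*(g + 3);  g^4 + 13*g^3 + 56*g^2 + 113*g + 105 = (g + 3)*(g^2 + 3*g + 5)*(g + 7)
Cancel the common factors (g^2 + 3*g + 5), (g + 3).

(g^2 + 6*g + 8)/(g^2 + 12*g + 35)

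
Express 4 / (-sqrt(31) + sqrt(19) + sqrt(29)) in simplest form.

(-68*sqrt(31) + 84*sqrt(29) + 164*sqrt(19) + 8*sqrt(17081))/1915

Group as (sqrt(19) + sqrt(29)) - sqrt(31); multiply by (sqrt(19) + sqrt(29)) + sqrt(31), then rationalise the remaining surd.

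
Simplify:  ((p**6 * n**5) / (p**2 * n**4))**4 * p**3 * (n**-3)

n*p**19

Inside the bracket: p**4 * n**1
Raise to the power 4: p**16 * n**4
Multiply by p**3 * (n**-3): add exponents.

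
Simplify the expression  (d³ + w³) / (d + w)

d² - d*w + w²

d^3 + w^3 = (d + w)(d² - d*w + w²).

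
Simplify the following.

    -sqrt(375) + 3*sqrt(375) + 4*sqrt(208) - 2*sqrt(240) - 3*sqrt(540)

sqrt(375) = 5*sqrt(15); 3*sqrt(375) = 15*sqrt(15); 4*sqrt(208) = 16*sqrt(13); 2*sqrt(240) = 8*sqrt(15); 3*sqrt(540) = 18*sqrt(15)

-16*sqrt(15) + 16*sqrt(13)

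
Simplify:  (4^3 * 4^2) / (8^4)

2^(-2)

4^3 = 2^6; 4^2 = 2^4; 8^4 = 2^12
Combine exponents: 2^(-2)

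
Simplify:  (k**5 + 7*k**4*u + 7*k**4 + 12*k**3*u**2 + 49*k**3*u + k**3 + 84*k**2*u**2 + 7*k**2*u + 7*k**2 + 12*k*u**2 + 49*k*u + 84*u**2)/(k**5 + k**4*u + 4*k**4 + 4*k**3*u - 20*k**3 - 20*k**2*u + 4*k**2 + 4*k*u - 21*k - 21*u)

Factor: k**5 + 7*k**4*u + 7*k**4 + 12*k**3*u**2 + 49*k**3*u + k**3 + 84*k**2*u**2 + 7*k**2*u + 7*k**2 + 12*k*u**2 + 49*k*u + 84*u**2 = (k + 3*u)*(k**2 + 1)*(k + 7)*(k + 4*u);  k**5 + k**4*u + 4*k**4 + 4*k**3*u - 20*k**3 - 20*k**2*u + 4*k**2 + 4*k*u - 21*k - 21*u = (k - 3)*(k + 7)*(k**2 + 1)*(k + u)
Cancel the common factors (k**2 + 1), (k + 7).

(k**2 + 7*k*u + 12*u**2)/(k**2 + k*u - 3*k - 3*u)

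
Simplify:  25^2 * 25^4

25^2 = 5^4; 25^4 = 5^8
Combine exponents: 5^12

5^12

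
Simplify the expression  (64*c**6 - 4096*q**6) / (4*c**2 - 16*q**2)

Factor (2*c)**6 - (4*q)**6 and cancel (4*c**2 - 16*q**2).

16*c**4 + 64*c**2*q**2 + 256*q**4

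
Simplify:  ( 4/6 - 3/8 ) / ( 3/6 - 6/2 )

-7/60

Numerator: 4/6 - 3/8 = 7/24
Denominator: 3/6 - 6/2 = -5/2
Divide: (7/24) · (-2/5) = -7/60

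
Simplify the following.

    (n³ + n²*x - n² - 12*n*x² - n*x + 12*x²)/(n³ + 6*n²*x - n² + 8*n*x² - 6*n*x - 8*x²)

Factor: n³ + n²*x - n² - 12*n*x² - n*x + 12*x² = (n - 1)·(n + 4*x)·(n - 3*x);  n³ + 6*n²*x - n² + 8*n*x² - 6*n*x - 8*x² = (n - 1)·(n + 4*x)·(n + 2*x)
Cancel the common factors (n - 1), (n + 4*x).

(n - 3*x)/(n + 2*x)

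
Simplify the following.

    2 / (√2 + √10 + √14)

(-2*√70 - √14 + 3*√10 + 11*√2)/19

Group as (√10 + √14) + √2; multiply by (√10 + √14) - √2, then rationalise the remaining surd.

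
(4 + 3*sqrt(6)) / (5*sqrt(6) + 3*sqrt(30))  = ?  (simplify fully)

Multiply numerator and denominator by -3*sqrt(30) + 5*sqrt(6).
Denominator becomes -120; numerator becomes -54*sqrt(5) - 12*sqrt(30) + 20*sqrt(6) + 90.

(-45 - 10*sqrt(6) + 6*sqrt(30) + 27*sqrt(5))/60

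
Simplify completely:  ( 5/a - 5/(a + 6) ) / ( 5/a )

6/(a + 6)

Numerator: 5/a - 5/(a + 6) = 30/(a**2 + 6*a)
Denominator: 5/a = 5/a
Divide: (30/(a**2 + 6*a)) · (a/5) = 6/(a + 6)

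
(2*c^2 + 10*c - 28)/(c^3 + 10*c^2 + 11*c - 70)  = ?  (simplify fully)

2/(c + 5)

Factor: 2*c^2 + 10*c - 28 = 2*(c + 7)*(c - 2);  c^3 + 10*c^2 + 11*c - 70 = (c - 2)*(c + 7)*(c + 5)
Cancel the common factors (c + 7), (c - 2).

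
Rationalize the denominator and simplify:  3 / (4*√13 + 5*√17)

Multiply numerator and denominator by -5*√17 + 4*√13.
Denominator becomes -217; numerator becomes -15*√17 + 12*√13.

(-12*√13 + 15*√17)/217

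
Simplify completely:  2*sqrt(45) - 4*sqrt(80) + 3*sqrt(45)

-sqrt(5)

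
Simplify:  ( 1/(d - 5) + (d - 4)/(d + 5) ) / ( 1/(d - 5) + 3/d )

(d³ - 8*d² + 25*d)/(4*d² + 5*d - 75)

Numerator: 1/(d - 5) + (d - 4)/(d + 5) = (d² - 8*d + 25)/(d² - 25)
Denominator: 1/(d - 5) + 3/d = (4*d - 15)/(d² - 5*d)
Divide: ((d² - 8*d + 25)/(d² - 25)) · ((d² - 5*d)/(4*d - 15)) = (d³ - 8*d² + 25*d)/(4*d² + 5*d - 75)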